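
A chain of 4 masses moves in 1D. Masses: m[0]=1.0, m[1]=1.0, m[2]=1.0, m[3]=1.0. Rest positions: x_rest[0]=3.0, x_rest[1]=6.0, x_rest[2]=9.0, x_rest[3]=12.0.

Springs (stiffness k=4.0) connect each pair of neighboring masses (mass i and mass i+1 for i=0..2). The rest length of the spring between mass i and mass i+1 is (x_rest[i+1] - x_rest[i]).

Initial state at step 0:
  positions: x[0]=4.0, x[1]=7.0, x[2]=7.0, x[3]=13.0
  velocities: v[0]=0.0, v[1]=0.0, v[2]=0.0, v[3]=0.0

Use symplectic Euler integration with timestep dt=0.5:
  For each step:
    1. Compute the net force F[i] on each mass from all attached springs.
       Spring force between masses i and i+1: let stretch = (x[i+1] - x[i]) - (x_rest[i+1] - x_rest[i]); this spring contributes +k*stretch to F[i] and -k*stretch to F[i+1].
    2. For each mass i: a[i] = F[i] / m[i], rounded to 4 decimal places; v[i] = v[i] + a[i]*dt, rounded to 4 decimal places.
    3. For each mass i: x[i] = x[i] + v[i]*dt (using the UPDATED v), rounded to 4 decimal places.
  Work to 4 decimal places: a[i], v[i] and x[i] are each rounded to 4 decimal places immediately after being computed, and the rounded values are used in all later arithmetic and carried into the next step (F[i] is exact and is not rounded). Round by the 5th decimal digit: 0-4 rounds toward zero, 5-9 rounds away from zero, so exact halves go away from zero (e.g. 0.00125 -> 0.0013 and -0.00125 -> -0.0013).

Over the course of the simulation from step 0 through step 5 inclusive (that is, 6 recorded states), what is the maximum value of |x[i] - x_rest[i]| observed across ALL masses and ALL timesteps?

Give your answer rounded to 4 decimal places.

Step 0: x=[4.0000 7.0000 7.0000 13.0000] v=[0.0000 0.0000 0.0000 0.0000]
Step 1: x=[4.0000 4.0000 13.0000 10.0000] v=[0.0000 -6.0000 12.0000 -6.0000]
Step 2: x=[1.0000 10.0000 7.0000 13.0000] v=[-6.0000 12.0000 -12.0000 6.0000]
Step 3: x=[4.0000 4.0000 10.0000 13.0000] v=[6.0000 -12.0000 6.0000 0.0000]
Step 4: x=[4.0000 4.0000 10.0000 13.0000] v=[0.0000 0.0000 0.0000 0.0000]
Step 5: x=[1.0000 10.0000 7.0000 13.0000] v=[-6.0000 12.0000 -6.0000 0.0000]
Max displacement = 4.0000

Answer: 4.0000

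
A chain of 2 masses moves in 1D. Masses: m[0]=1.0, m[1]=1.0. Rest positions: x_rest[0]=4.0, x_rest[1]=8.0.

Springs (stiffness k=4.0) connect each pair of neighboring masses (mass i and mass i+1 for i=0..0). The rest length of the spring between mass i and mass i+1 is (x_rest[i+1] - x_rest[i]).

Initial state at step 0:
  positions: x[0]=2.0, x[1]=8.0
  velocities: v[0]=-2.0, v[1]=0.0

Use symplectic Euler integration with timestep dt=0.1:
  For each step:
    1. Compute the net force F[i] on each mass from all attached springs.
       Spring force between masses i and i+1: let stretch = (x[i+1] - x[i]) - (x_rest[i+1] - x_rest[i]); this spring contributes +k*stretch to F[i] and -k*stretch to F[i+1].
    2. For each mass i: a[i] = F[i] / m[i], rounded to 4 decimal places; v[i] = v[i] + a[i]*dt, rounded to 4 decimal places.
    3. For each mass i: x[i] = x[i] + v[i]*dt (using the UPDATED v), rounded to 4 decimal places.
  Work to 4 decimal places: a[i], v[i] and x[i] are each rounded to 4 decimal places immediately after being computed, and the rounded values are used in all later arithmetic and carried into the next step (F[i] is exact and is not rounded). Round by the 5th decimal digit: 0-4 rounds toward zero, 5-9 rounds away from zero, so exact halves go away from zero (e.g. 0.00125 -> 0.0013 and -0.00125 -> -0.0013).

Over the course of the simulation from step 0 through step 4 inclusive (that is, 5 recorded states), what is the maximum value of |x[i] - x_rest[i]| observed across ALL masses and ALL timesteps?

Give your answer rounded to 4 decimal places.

Answer: 2.1584

Derivation:
Step 0: x=[2.0000 8.0000] v=[-2.0000 0.0000]
Step 1: x=[1.8800 7.9200] v=[-1.2000 -0.8000]
Step 2: x=[1.8416 7.7584] v=[-0.3840 -1.6160]
Step 3: x=[1.8799 7.5201] v=[0.3827 -2.3827]
Step 4: x=[1.9838 7.2162] v=[1.0388 -3.0388]
Max displacement = 2.1584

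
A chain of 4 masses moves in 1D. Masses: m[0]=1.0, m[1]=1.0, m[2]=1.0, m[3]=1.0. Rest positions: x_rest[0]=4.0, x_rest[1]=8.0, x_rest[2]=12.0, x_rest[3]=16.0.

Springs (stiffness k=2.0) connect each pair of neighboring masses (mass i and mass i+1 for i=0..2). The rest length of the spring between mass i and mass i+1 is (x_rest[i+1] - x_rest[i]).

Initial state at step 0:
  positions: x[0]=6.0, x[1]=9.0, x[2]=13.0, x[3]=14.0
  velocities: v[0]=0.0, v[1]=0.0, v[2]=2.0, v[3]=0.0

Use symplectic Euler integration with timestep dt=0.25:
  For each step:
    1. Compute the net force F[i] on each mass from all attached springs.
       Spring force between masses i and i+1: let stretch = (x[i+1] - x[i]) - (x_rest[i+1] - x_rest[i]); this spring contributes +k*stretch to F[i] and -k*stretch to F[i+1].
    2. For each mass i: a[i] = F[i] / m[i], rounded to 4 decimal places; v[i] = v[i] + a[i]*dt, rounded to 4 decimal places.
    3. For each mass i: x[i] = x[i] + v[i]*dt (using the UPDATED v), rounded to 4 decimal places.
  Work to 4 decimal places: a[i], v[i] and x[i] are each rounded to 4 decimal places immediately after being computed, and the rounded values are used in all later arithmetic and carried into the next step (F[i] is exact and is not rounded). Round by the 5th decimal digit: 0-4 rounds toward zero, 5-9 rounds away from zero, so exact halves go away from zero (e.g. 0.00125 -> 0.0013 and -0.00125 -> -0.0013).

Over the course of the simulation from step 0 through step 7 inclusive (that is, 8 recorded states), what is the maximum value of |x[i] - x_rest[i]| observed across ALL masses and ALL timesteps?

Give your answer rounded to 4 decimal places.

Answer: 3.0284

Derivation:
Step 0: x=[6.0000 9.0000 13.0000 14.0000] v=[0.0000 0.0000 2.0000 0.0000]
Step 1: x=[5.8750 9.1250 13.1250 14.3750] v=[-0.5000 0.5000 0.5000 1.5000]
Step 2: x=[5.6563 9.3438 12.9063 15.0938] v=[-0.8750 0.8750 -0.8750 2.8750]
Step 3: x=[5.3985 9.5469 12.5157 16.0391] v=[-1.0313 0.8125 -1.5625 3.7813]
Step 4: x=[5.1592 9.6026 12.1944 17.0440] v=[-0.9571 0.2227 -1.2852 4.0196]
Step 5: x=[4.9754 9.4268 12.1553 17.9427] v=[-0.7354 -0.7031 -0.1563 3.5948]
Step 6: x=[4.8480 9.0357 12.4986 18.6180] v=[-0.5097 -1.5646 1.3732 2.7011]
Step 7: x=[4.7440 8.5540 13.1740 19.0284] v=[-0.4159 -1.9270 2.7015 1.6414]
Max displacement = 3.0284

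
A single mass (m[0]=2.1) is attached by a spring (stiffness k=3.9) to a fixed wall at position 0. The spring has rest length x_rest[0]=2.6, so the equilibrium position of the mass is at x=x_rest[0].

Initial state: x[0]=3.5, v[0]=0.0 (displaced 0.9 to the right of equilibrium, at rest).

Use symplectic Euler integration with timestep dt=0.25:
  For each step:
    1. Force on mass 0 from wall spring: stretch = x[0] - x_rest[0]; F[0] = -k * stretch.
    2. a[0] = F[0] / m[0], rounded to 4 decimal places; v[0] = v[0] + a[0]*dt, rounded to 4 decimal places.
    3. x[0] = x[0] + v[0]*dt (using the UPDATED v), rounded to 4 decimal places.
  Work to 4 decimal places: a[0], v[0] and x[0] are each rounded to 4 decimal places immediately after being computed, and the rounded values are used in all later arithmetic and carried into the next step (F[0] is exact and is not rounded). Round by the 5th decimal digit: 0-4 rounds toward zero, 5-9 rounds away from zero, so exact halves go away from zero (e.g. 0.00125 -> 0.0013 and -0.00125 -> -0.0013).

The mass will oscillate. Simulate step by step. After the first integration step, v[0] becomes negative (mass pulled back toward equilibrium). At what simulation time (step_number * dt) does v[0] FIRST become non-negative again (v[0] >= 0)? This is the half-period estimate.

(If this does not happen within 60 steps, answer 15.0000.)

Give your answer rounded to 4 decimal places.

Answer: 2.5000

Derivation:
Step 0: x=[3.5000] v=[0.0000]
Step 1: x=[3.3955] v=[-0.4179]
Step 2: x=[3.1987] v=[-0.7873]
Step 3: x=[2.9324] v=[-1.0653]
Step 4: x=[2.6275] v=[-1.2196]
Step 5: x=[2.3194] v=[-1.2324]
Step 6: x=[2.0439] v=[-1.1021]
Step 7: x=[1.8329] v=[-0.8439]
Step 8: x=[1.7110] v=[-0.4878]
Step 9: x=[1.6922] v=[-0.0751]
Step 10: x=[1.7788] v=[0.3464]
First v>=0 after going negative at step 10, time=2.5000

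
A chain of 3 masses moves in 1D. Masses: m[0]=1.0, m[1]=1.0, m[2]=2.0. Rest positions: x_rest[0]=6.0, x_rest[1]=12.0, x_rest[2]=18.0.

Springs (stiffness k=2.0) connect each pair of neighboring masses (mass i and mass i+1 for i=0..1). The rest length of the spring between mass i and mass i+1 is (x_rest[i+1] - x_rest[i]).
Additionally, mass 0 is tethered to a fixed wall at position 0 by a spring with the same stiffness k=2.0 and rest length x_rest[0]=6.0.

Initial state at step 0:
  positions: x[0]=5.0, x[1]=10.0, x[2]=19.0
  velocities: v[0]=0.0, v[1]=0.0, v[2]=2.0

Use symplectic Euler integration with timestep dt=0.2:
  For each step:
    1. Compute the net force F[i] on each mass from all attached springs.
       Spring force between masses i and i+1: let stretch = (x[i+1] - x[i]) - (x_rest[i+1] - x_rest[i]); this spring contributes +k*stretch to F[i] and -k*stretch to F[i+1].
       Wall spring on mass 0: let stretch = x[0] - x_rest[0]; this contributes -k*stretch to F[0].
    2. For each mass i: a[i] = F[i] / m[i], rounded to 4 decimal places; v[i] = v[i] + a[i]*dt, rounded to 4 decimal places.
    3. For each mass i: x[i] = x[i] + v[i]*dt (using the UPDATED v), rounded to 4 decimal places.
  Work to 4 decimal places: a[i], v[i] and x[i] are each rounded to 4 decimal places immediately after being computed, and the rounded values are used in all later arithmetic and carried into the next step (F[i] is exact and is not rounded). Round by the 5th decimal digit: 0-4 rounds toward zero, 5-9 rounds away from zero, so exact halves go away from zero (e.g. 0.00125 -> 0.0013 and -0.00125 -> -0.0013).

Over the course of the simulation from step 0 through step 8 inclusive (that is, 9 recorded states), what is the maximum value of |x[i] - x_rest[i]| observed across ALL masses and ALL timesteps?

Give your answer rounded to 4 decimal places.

Answer: 2.9830

Derivation:
Step 0: x=[5.0000 10.0000 19.0000] v=[0.0000 0.0000 2.0000]
Step 1: x=[5.0000 10.3200 19.2800] v=[0.0000 1.6000 1.4000]
Step 2: x=[5.0256 10.9312 19.4416] v=[0.1280 3.0560 0.8080]
Step 3: x=[5.1216 11.7508 19.5028] v=[0.4800 4.0979 0.3059]
Step 4: x=[5.3382 12.6602 19.4939] v=[1.0830 4.5470 -0.0445]
Step 5: x=[5.7135 13.5305 19.4517] v=[1.8765 4.3517 -0.2112]
Step 6: x=[6.2571 14.2492 19.4126] v=[2.7179 3.5934 -0.1954]
Step 7: x=[6.9395 14.7416 19.4070] v=[3.4119 2.4619 -0.0281]
Step 8: x=[7.6909 14.9830 19.4548] v=[3.7569 1.2072 0.2388]
Max displacement = 2.9830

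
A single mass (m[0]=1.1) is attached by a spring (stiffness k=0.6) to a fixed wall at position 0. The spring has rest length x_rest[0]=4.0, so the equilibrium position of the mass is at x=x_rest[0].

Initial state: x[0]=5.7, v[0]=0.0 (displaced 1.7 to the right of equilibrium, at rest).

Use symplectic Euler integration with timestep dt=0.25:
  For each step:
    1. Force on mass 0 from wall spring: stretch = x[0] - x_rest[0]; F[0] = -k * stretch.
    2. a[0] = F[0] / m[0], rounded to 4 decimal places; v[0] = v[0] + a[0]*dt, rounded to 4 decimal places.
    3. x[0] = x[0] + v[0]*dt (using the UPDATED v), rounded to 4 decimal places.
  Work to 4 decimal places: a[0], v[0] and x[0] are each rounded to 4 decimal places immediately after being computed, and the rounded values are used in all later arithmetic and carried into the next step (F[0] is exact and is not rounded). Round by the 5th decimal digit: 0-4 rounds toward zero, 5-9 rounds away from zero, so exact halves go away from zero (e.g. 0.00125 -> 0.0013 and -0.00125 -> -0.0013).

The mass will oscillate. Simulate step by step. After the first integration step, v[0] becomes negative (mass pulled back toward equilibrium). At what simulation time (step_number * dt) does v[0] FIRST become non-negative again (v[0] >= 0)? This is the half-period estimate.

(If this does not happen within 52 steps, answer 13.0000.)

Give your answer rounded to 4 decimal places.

Step 0: x=[5.7000] v=[0.0000]
Step 1: x=[5.6421] v=[-0.2318]
Step 2: x=[5.5282] v=[-0.4557]
Step 3: x=[5.3622] v=[-0.6641]
Step 4: x=[5.1497] v=[-0.8499]
Step 5: x=[4.8980] v=[-1.0067]
Step 6: x=[4.6157] v=[-1.1292]
Step 7: x=[4.3124] v=[-1.2132]
Step 8: x=[3.9985] v=[-1.2558]
Step 9: x=[3.6846] v=[-1.2556]
Step 10: x=[3.3815] v=[-1.2126]
Step 11: x=[3.0994] v=[-1.1283]
Step 12: x=[2.8480] v=[-1.0055]
Step 13: x=[2.6359] v=[-0.8484]
Step 14: x=[2.4703] v=[-0.6624]
Step 15: x=[2.3569] v=[-0.4538]
Step 16: x=[2.2995] v=[-0.2298]
Step 17: x=[2.3000] v=[0.0021]
First v>=0 after going negative at step 17, time=4.2500

Answer: 4.2500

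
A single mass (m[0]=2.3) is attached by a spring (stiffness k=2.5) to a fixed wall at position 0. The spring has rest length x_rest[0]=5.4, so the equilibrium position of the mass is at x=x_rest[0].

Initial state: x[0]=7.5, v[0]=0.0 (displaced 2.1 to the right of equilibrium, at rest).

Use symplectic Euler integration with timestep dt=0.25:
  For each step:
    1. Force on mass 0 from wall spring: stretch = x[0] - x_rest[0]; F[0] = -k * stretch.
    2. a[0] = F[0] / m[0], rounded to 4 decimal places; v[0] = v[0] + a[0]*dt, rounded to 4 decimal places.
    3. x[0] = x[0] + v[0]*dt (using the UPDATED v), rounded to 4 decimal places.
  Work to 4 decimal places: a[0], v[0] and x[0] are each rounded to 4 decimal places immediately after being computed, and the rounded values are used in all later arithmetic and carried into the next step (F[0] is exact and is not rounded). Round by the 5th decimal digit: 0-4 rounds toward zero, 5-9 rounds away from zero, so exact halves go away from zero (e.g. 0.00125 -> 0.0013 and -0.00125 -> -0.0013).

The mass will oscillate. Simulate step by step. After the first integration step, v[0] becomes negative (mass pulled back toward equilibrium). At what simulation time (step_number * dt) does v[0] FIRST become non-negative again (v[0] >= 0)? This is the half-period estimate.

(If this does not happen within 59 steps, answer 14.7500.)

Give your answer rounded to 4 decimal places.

Step 0: x=[7.5000] v=[0.0000]
Step 1: x=[7.3573] v=[-0.5707]
Step 2: x=[7.0817] v=[-1.1026]
Step 3: x=[6.6918] v=[-1.5596]
Step 4: x=[6.2142] v=[-1.9106]
Step 5: x=[5.6812] v=[-2.1319]
Step 6: x=[5.1291] v=[-2.2083]
Step 7: x=[4.5954] v=[-2.1347]
Step 8: x=[4.1164] v=[-1.9161]
Step 9: x=[3.7246] v=[-1.5673]
Step 10: x=[3.4466] v=[-1.1120]
Step 11: x=[3.3013] v=[-0.5812]
Step 12: x=[3.2986] v=[-0.0109]
Step 13: x=[3.4386] v=[0.5601]
First v>=0 after going negative at step 13, time=3.2500

Answer: 3.2500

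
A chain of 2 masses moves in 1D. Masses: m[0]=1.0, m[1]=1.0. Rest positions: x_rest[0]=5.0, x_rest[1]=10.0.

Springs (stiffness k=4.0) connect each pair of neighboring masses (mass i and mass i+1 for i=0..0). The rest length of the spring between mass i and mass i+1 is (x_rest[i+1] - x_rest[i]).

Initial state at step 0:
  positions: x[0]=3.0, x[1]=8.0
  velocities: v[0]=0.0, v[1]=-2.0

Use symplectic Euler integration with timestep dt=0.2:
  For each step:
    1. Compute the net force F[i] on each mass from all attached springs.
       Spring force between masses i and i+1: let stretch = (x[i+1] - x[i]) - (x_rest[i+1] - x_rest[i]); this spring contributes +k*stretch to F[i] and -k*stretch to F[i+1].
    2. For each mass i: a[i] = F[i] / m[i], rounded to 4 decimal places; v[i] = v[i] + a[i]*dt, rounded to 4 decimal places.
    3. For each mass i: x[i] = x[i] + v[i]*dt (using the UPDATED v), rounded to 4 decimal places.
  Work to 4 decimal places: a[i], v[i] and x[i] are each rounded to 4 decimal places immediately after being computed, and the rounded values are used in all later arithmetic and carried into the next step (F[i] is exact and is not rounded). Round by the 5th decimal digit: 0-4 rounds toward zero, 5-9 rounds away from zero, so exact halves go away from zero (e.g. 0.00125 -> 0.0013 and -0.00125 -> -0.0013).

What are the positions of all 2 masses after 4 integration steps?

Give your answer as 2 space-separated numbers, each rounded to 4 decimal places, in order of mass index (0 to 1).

Answer: 2.4763 6.9237

Derivation:
Step 0: x=[3.0000 8.0000] v=[0.0000 -2.0000]
Step 1: x=[3.0000 7.6000] v=[0.0000 -2.0000]
Step 2: x=[2.9360 7.2640] v=[-0.3200 -1.6800]
Step 3: x=[2.7645 7.0355] v=[-0.8576 -1.1424]
Step 4: x=[2.4763 6.9237] v=[-1.4408 -0.5592]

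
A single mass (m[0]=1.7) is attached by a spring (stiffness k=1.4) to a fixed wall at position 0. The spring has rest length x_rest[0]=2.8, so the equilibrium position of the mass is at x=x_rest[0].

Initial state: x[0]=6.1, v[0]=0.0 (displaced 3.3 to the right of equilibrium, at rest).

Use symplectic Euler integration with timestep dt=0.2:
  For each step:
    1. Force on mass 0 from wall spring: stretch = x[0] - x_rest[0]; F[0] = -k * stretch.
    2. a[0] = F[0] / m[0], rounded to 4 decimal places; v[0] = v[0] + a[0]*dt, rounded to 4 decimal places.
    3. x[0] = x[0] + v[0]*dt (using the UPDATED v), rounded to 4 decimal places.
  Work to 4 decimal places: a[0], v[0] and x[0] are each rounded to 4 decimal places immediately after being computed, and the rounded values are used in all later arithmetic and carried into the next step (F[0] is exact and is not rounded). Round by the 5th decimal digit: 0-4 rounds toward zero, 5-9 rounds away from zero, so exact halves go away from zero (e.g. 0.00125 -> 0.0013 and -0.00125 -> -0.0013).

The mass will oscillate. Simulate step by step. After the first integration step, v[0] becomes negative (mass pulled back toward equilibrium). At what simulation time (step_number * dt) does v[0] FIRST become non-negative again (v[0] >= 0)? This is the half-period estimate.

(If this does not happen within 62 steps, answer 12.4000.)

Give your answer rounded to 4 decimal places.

Answer: 3.6000

Derivation:
Step 0: x=[6.1000] v=[0.0000]
Step 1: x=[5.9913] v=[-0.5435]
Step 2: x=[5.7775] v=[-1.0691]
Step 3: x=[5.4656] v=[-1.5595]
Step 4: x=[5.0659] v=[-1.9985]
Step 5: x=[4.5916] v=[-2.3717]
Step 6: x=[4.0582] v=[-2.6668]
Step 7: x=[3.4834] v=[-2.8740]
Step 8: x=[2.8861] v=[-2.9866]
Step 9: x=[2.2859] v=[-3.0008]
Step 10: x=[1.7027] v=[-2.9161]
Step 11: x=[1.1556] v=[-2.7354]
Step 12: x=[0.6627] v=[-2.4646]
Step 13: x=[0.2402] v=[-2.1126]
Step 14: x=[-0.0980] v=[-1.6910]
Step 15: x=[-0.3407] v=[-1.2137]
Step 16: x=[-0.4800] v=[-0.6964]
Step 17: x=[-0.5112] v=[-0.1562]
Step 18: x=[-0.4334] v=[0.3892]
First v>=0 after going negative at step 18, time=3.6000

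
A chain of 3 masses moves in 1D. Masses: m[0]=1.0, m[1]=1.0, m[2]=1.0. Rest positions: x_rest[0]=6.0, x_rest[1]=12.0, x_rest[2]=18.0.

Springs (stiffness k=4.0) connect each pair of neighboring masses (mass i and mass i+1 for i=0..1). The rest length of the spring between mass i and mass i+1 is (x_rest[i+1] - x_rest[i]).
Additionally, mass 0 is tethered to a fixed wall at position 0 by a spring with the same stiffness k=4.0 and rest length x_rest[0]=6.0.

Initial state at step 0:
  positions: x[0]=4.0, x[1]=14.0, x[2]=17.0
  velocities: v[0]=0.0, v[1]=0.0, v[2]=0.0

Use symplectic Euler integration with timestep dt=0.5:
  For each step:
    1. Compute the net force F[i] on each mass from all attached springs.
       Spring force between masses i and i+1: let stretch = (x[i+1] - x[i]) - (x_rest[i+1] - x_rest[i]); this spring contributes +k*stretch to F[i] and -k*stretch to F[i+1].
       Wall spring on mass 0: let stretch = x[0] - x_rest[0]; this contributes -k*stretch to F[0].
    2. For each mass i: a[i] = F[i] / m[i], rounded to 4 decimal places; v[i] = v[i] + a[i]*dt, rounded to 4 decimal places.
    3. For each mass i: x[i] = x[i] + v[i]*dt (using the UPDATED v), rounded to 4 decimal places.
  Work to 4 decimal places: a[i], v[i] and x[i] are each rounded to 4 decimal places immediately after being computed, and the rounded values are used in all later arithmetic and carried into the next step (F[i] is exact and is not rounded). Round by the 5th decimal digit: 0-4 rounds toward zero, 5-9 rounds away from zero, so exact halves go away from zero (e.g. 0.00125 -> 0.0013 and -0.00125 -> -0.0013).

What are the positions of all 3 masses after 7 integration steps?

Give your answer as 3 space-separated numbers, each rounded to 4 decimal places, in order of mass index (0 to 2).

Answer: 8.0000 10.0000 19.0000

Derivation:
Step 0: x=[4.0000 14.0000 17.0000] v=[0.0000 0.0000 0.0000]
Step 1: x=[10.0000 7.0000 20.0000] v=[12.0000 -14.0000 6.0000]
Step 2: x=[3.0000 16.0000 16.0000] v=[-14.0000 18.0000 -8.0000]
Step 3: x=[6.0000 12.0000 18.0000] v=[6.0000 -8.0000 4.0000]
Step 4: x=[9.0000 8.0000 20.0000] v=[6.0000 -8.0000 4.0000]
Step 5: x=[2.0000 17.0000 16.0000] v=[-14.0000 18.0000 -8.0000]
Step 6: x=[8.0000 10.0000 19.0000] v=[12.0000 -14.0000 6.0000]
Step 7: x=[8.0000 10.0000 19.0000] v=[0.0000 0.0000 0.0000]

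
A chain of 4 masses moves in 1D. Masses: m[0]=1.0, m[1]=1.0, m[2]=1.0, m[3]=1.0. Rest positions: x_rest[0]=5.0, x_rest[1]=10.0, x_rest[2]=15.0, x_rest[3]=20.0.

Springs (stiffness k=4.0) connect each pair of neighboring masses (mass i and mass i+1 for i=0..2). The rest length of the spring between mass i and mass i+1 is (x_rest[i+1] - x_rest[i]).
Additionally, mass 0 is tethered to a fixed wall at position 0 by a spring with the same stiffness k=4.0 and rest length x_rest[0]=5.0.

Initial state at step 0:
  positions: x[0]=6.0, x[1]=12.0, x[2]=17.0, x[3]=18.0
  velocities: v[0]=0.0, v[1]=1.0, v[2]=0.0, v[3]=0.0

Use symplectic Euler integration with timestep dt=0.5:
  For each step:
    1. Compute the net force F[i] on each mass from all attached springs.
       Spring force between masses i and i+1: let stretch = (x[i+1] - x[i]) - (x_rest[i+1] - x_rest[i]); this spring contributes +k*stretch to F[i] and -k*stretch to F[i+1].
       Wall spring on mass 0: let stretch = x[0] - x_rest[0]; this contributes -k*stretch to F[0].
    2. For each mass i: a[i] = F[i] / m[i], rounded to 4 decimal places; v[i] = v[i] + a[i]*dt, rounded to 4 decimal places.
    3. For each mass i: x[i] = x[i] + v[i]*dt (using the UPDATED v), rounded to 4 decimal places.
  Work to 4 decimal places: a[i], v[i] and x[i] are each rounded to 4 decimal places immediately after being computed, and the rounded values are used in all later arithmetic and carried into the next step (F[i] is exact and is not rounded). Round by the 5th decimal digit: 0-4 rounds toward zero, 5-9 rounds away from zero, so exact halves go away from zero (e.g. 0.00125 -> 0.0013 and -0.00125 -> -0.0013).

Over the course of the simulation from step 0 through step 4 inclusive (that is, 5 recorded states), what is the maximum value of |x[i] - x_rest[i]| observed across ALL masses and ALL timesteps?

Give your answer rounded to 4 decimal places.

Step 0: x=[6.0000 12.0000 17.0000 18.0000] v=[0.0000 1.0000 0.0000 0.0000]
Step 1: x=[6.0000 11.5000 13.0000 22.0000] v=[0.0000 -1.0000 -8.0000 8.0000]
Step 2: x=[5.5000 7.0000 16.5000 22.0000] v=[-1.0000 -9.0000 7.0000 0.0000]
Step 3: x=[1.0000 10.5000 16.0000 21.5000] v=[-9.0000 7.0000 -1.0000 -1.0000]
Step 4: x=[5.0000 10.0000 15.5000 20.5000] v=[8.0000 -1.0000 -1.0000 -2.0000]
Max displacement = 4.0000

Answer: 4.0000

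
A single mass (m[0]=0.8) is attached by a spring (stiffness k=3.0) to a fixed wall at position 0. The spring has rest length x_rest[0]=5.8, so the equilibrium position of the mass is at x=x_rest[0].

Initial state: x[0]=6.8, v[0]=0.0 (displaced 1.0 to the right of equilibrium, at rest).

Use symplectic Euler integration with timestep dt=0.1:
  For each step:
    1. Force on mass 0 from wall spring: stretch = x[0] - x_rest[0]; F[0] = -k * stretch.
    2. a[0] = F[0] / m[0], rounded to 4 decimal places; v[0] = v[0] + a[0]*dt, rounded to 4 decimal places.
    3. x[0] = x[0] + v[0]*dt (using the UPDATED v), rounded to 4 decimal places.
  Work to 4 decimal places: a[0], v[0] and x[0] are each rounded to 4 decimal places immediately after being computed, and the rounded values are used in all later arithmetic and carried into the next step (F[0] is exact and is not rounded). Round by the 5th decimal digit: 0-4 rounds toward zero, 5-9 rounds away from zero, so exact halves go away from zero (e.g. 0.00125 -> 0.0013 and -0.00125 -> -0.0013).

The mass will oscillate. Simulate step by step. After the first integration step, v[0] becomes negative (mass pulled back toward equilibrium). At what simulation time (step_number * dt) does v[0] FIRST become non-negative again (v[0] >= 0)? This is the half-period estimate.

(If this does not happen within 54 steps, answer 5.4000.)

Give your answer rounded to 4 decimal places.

Step 0: x=[6.8000] v=[0.0000]
Step 1: x=[6.7625] v=[-0.3750]
Step 2: x=[6.6889] v=[-0.7359]
Step 3: x=[6.5820] v=[-1.0692]
Step 4: x=[6.4458] v=[-1.3625]
Step 5: x=[6.2853] v=[-1.6047]
Step 6: x=[6.1066] v=[-1.7867]
Step 7: x=[5.9164] v=[-1.9017]
Step 8: x=[5.7219] v=[-1.9454]
Step 9: x=[5.5303] v=[-1.9161]
Step 10: x=[5.3488] v=[-1.8150]
Step 11: x=[5.1842] v=[-1.6458]
Step 12: x=[5.0427] v=[-1.4149]
Step 13: x=[4.9296] v=[-1.1309]
Step 14: x=[4.8492] v=[-0.8045]
Step 15: x=[4.8044] v=[-0.4480]
Step 16: x=[4.7969] v=[-0.0747]
Step 17: x=[4.8271] v=[0.3015]
First v>=0 after going negative at step 17, time=1.7000

Answer: 1.7000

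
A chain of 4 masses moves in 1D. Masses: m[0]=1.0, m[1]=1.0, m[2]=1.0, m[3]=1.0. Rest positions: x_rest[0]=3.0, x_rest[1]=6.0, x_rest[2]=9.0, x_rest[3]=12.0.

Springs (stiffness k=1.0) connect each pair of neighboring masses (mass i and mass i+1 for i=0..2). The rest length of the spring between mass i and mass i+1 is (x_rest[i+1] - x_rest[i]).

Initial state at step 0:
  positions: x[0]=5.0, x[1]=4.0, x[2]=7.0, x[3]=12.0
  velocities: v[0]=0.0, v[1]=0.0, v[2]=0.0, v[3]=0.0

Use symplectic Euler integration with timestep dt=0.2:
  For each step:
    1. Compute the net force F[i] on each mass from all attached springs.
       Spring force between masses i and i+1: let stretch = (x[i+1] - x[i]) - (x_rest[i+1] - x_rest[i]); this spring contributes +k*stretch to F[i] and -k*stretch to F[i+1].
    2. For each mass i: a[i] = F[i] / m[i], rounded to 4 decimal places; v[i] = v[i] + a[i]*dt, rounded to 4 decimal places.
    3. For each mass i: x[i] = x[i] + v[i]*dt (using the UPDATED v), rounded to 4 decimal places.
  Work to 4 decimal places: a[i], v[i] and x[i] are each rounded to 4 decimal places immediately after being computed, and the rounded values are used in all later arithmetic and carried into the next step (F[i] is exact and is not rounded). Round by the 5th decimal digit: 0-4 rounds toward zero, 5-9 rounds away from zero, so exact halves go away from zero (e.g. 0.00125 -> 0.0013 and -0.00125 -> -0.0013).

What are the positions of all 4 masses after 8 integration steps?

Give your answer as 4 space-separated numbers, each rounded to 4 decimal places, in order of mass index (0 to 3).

Step 0: x=[5.0000 4.0000 7.0000 12.0000] v=[0.0000 0.0000 0.0000 0.0000]
Step 1: x=[4.8400 4.1600 7.0800 11.9200] v=[-0.8000 0.8000 0.4000 -0.4000]
Step 2: x=[4.5328 4.4640 7.2368 11.7664] v=[-1.5360 1.5200 0.7840 -0.7680]
Step 3: x=[4.1028 4.8817 7.4639 11.5516] v=[-2.1498 2.0883 1.1354 -1.0739]
Step 4: x=[3.5840 5.3715 7.7512 11.2933] v=[-2.5940 2.4490 1.4365 -1.2914]
Step 5: x=[3.0167 5.8850 8.0850 11.0133] v=[-2.8365 2.5674 1.6690 -1.3998]
Step 6: x=[2.4441 6.3717 8.4479 10.7362] v=[-2.8628 2.4337 1.8147 -1.3855]
Step 7: x=[1.9086 6.7844 8.8193 10.4876] v=[-2.6773 2.0634 1.8571 -1.2432]
Step 8: x=[1.4482 7.0834 9.1761 10.2922] v=[-2.3021 1.4952 1.7838 -0.9769]

Answer: 1.4482 7.0834 9.1761 10.2922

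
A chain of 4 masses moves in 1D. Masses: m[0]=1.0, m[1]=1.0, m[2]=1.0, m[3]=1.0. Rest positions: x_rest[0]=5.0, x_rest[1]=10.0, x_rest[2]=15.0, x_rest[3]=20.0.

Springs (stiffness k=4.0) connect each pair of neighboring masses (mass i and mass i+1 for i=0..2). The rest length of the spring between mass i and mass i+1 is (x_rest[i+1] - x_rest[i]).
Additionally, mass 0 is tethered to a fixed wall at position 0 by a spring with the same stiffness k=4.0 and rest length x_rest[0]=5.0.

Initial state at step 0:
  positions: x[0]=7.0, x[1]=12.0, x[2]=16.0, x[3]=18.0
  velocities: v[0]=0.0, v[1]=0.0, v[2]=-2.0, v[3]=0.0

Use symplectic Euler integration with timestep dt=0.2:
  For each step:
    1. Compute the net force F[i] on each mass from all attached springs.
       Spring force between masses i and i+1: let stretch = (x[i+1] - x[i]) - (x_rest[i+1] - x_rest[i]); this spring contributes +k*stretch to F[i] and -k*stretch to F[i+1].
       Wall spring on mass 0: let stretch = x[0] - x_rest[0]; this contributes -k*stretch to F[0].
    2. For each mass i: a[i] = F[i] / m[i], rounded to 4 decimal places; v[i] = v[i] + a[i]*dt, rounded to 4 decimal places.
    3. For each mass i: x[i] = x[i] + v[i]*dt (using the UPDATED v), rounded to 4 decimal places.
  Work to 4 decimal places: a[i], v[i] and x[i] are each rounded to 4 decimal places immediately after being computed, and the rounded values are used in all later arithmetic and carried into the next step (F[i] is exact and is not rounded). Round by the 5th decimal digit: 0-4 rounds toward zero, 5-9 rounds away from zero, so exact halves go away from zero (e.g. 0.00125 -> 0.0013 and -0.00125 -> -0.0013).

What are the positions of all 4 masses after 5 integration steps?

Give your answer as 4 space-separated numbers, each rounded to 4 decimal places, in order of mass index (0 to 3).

Answer: 3.9864 8.4049 14.2434 21.0687

Derivation:
Step 0: x=[7.0000 12.0000 16.0000 18.0000] v=[0.0000 0.0000 -2.0000 0.0000]
Step 1: x=[6.6800 11.8400 15.2800 18.4800] v=[-1.6000 -0.8000 -3.6000 2.4000]
Step 2: x=[6.1168 11.4048 14.5216 19.2480] v=[-2.8160 -2.1760 -3.7920 3.8400]
Step 3: x=[5.4210 10.6222 14.0207 20.0598] v=[-3.4790 -3.9130 -2.5043 4.0589]
Step 4: x=[4.6900 9.5512 13.9423 20.7053] v=[-3.6548 -5.3552 -0.3918 3.2276]
Step 5: x=[3.9864 8.4049 14.2434 21.0687] v=[-3.5178 -5.7313 1.5057 1.8172]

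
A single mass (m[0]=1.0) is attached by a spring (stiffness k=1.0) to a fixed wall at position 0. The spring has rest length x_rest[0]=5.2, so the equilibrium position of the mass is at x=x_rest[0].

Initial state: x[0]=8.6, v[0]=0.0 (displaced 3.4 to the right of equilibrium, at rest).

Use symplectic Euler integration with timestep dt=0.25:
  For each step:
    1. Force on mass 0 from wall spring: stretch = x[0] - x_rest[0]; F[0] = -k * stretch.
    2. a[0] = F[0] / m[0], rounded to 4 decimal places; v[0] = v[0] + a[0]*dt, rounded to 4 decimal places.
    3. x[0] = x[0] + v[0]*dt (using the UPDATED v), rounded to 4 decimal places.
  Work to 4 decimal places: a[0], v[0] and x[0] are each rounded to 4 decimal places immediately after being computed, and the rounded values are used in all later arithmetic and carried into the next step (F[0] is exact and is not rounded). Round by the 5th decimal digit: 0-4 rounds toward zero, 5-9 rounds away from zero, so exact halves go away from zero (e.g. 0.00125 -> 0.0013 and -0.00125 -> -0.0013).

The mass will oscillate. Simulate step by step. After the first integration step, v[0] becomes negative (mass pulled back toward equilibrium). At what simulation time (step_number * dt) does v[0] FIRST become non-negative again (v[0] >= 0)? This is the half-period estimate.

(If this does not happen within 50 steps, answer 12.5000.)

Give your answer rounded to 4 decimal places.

Step 0: x=[8.6000] v=[0.0000]
Step 1: x=[8.3875] v=[-0.8500]
Step 2: x=[7.9758] v=[-1.6469]
Step 3: x=[7.3906] v=[-2.3409]
Step 4: x=[6.6685] v=[-2.8886]
Step 5: x=[5.8546] v=[-3.2557]
Step 6: x=[4.9998] v=[-3.4194]
Step 7: x=[4.1575] v=[-3.3694]
Step 8: x=[3.3803] v=[-3.1088]
Step 9: x=[2.7168] v=[-2.6539]
Step 10: x=[2.2085] v=[-2.0331]
Step 11: x=[1.8872] v=[-1.2852]
Step 12: x=[1.7730] v=[-0.4570]
Step 13: x=[1.8730] v=[0.3998]
First v>=0 after going negative at step 13, time=3.2500

Answer: 3.2500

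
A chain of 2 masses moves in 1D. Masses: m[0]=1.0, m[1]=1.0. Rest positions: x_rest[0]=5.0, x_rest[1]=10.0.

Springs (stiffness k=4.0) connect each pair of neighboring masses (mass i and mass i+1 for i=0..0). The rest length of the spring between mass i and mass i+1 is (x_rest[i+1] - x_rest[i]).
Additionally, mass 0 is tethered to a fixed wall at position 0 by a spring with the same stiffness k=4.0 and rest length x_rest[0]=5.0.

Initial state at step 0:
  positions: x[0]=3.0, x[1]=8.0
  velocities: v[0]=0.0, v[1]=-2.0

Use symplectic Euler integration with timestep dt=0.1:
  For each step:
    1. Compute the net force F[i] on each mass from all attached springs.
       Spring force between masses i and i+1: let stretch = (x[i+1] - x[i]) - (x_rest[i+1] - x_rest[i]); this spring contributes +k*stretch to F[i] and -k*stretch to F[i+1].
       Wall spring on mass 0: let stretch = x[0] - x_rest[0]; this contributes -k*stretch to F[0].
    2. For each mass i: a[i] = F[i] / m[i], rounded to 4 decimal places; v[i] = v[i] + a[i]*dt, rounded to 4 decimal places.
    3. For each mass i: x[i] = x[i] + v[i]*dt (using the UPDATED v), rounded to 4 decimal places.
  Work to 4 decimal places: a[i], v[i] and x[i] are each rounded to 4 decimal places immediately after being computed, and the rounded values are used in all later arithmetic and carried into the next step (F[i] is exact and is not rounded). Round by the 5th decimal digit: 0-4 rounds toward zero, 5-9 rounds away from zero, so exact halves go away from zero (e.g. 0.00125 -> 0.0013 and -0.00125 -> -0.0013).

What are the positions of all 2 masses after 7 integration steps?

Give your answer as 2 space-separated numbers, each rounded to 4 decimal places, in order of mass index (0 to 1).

Step 0: x=[3.0000 8.0000] v=[0.0000 -2.0000]
Step 1: x=[3.0800 7.8000] v=[0.8000 -2.0000]
Step 2: x=[3.2256 7.6112] v=[1.4560 -1.8880]
Step 3: x=[3.4176 7.4470] v=[1.9200 -1.6422]
Step 4: x=[3.6341 7.3216] v=[2.1647 -1.2540]
Step 5: x=[3.8527 7.2487] v=[2.1861 -0.7290]
Step 6: x=[4.0530 7.2400] v=[2.0034 -0.0874]
Step 7: x=[4.2187 7.3038] v=[1.6570 0.6378]

Answer: 4.2187 7.3038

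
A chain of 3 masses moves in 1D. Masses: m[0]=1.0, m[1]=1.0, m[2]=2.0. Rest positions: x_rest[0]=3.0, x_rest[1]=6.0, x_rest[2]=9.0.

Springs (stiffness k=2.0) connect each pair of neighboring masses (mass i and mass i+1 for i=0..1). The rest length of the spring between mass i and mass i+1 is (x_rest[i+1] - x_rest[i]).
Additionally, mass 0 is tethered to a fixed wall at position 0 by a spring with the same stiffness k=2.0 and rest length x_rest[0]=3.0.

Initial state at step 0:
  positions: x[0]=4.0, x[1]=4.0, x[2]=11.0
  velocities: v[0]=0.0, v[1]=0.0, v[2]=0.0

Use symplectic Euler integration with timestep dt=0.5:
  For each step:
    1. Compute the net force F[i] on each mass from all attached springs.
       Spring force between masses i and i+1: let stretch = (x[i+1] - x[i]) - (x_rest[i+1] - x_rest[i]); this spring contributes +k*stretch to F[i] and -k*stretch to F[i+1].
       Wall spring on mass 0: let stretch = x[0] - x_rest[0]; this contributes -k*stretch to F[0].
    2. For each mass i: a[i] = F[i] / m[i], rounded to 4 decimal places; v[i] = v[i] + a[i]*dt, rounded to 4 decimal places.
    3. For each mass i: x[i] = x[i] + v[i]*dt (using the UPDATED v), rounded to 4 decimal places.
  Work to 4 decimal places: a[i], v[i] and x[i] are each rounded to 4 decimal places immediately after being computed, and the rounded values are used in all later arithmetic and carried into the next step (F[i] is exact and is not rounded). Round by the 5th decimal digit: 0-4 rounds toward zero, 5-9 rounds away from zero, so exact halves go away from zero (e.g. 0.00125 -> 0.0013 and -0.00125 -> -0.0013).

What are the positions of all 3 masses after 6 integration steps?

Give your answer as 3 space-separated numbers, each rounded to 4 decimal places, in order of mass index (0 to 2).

Answer: 0.4825 7.3078 8.9117

Derivation:
Step 0: x=[4.0000 4.0000 11.0000] v=[0.0000 0.0000 0.0000]
Step 1: x=[2.0000 7.5000 10.0000] v=[-4.0000 7.0000 -2.0000]
Step 2: x=[1.7500 9.5000 9.1250] v=[-0.5000 4.0000 -1.7500]
Step 3: x=[4.5000 7.4375 9.0938] v=[5.5000 -4.1250 -0.0625]
Step 4: x=[6.4688 4.7344 9.3985] v=[3.9375 -5.4062 0.6094]
Step 5: x=[4.3360 5.2306 9.2872] v=[-4.2657 0.9923 -0.2227]
Step 6: x=[0.4825 7.3078 8.9117] v=[-7.7071 4.1543 -0.7510]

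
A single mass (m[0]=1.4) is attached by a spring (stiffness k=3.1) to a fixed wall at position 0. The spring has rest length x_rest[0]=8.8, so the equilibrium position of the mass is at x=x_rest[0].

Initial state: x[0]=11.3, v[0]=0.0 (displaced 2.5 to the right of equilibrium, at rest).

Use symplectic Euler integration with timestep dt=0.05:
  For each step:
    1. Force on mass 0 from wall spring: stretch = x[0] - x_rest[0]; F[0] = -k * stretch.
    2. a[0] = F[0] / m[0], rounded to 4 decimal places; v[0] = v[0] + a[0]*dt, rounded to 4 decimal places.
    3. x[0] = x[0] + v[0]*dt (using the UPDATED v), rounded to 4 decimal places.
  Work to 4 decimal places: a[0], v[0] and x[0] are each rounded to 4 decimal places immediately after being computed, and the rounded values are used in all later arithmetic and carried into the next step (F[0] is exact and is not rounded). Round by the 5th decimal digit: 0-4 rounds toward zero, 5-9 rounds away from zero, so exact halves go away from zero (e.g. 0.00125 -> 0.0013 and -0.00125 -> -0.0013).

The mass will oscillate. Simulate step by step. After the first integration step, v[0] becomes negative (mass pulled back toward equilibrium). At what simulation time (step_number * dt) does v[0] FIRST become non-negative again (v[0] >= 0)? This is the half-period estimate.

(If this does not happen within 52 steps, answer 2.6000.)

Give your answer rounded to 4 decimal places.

Step 0: x=[11.3000] v=[0.0000]
Step 1: x=[11.2862] v=[-0.2768]
Step 2: x=[11.2586] v=[-0.5521]
Step 3: x=[11.2174] v=[-0.8243]
Step 4: x=[11.1628] v=[-1.0919]
Step 5: x=[11.0951] v=[-1.3535]
Step 6: x=[11.0147] v=[-1.6076]
Step 7: x=[10.9221] v=[-1.8528]
Step 8: x=[10.8177] v=[-2.0877]
Step 9: x=[10.7021] v=[-2.3111]
Step 10: x=[10.5760] v=[-2.5217]
Step 11: x=[10.4401] v=[-2.7183]
Step 12: x=[10.2951] v=[-2.8999]
Step 13: x=[10.1418] v=[-3.0654]
Step 14: x=[9.9811] v=[-3.2140]
Step 15: x=[9.8139] v=[-3.3448]
Step 16: x=[9.6410] v=[-3.4571]
Step 17: x=[9.4635] v=[-3.5502]
Step 18: x=[9.2823] v=[-3.6237]
Step 19: x=[9.0984] v=[-3.6771]
Step 20: x=[8.9129] v=[-3.7101]
Step 21: x=[8.7268] v=[-3.7226]
Step 22: x=[8.5411] v=[-3.7145]
Step 23: x=[8.3568] v=[-3.6858]
Step 24: x=[8.1750] v=[-3.6367]
Step 25: x=[7.9966] v=[-3.5675]
Step 26: x=[7.8227] v=[-3.4786]
Step 27: x=[7.6542] v=[-3.3704]
Step 28: x=[7.4920] v=[-3.2435]
Step 29: x=[7.3371] v=[-3.0987]
Step 30: x=[7.1903] v=[-2.9367]
Step 31: x=[7.0524] v=[-2.7585]
Step 32: x=[6.9242] v=[-2.5650]
Step 33: x=[6.8063] v=[-2.3573]
Step 34: x=[6.6995] v=[-2.1366]
Step 35: x=[6.6043] v=[-1.9040]
Step 36: x=[6.5213] v=[-1.6609]
Step 37: x=[6.4509] v=[-1.4086]
Step 38: x=[6.3935] v=[-1.1485]
Step 39: x=[6.3494] v=[-0.8821]
Step 40: x=[6.3189] v=[-0.6108]
Step 41: x=[6.3021] v=[-0.3361]
Step 42: x=[6.2991] v=[-0.0595]
Step 43: x=[6.3100] v=[0.2174]
First v>=0 after going negative at step 43, time=2.1500

Answer: 2.1500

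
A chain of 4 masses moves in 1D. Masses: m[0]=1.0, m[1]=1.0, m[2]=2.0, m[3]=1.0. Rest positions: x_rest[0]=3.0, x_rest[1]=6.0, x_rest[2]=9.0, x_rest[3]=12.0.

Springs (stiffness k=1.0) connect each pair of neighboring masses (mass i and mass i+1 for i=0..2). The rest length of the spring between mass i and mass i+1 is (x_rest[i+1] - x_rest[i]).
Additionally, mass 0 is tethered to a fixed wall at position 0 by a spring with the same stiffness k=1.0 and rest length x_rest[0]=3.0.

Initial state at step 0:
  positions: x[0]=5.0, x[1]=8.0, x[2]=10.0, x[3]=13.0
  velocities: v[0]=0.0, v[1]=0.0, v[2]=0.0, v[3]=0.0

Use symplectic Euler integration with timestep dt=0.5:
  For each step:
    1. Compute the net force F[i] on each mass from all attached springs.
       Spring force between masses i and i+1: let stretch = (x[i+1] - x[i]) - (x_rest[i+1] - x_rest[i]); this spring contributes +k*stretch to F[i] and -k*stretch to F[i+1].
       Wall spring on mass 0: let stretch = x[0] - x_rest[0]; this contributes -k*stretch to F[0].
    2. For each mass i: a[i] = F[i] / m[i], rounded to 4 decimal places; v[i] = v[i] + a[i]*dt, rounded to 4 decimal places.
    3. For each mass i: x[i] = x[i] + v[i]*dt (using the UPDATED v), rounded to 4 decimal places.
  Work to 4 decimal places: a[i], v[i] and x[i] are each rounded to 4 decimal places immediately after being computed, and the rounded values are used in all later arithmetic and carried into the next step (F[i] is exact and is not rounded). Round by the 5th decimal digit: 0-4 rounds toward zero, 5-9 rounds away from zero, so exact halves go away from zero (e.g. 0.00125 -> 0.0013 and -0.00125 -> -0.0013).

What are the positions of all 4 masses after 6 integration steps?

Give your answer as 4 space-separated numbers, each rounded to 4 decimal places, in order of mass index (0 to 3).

Answer: 2.2134 5.4163 9.9160 13.6965

Derivation:
Step 0: x=[5.0000 8.0000 10.0000 13.0000] v=[0.0000 0.0000 0.0000 0.0000]
Step 1: x=[4.5000 7.7500 10.1250 13.0000] v=[-1.0000 -0.5000 0.2500 0.0000]
Step 2: x=[3.6875 7.2813 10.3125 13.0313] v=[-1.6250 -0.9375 0.3750 0.0625]
Step 3: x=[2.8516 6.6719 10.4610 13.1329] v=[-1.6719 -1.2188 0.2969 0.2031]
Step 4: x=[2.2578 6.0547 10.4698 13.3165] v=[-1.1876 -1.2344 0.0176 0.3672]
Step 5: x=[2.0488 5.5921 10.2826 13.5385] v=[-0.4181 -0.9253 -0.3745 0.4439]
Step 6: x=[2.2134 5.4163 9.9160 13.6965] v=[0.3292 -0.3517 -0.7332 0.3160]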